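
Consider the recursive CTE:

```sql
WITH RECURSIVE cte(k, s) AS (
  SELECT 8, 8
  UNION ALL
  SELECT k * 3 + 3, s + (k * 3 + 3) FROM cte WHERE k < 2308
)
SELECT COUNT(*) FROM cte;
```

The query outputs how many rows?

7

Base: k=8, s=8.
Iteration 1: 8 < 2308 holds -> k = 8 * 3 + 3 = 27, s = 8 + 27 = 35.
Iteration 2: 27 < 2308 holds -> k = 27 * 3 + 3 = 84, s = 35 + 84 = 119.
Iteration 3: 84 < 2308 holds -> k = 84 * 3 + 3 = 255, s = 119 + 255 = 374.
Iteration 4: 255 < 2308 holds -> k = 255 * 3 + 3 = 768, s = 374 + 768 = 1142.
Iteration 5: 768 < 2308 holds -> k = 768 * 3 + 3 = 2307, s = 1142 + 2307 = 3449.
Iteration 6: 2307 < 2308 holds -> k = 2307 * 3 + 3 = 6924, s = 3449 + 6924 = 10373.
Iteration 7: 6924 < 2308 fails; recursion stops.
Total rows emitted: 7.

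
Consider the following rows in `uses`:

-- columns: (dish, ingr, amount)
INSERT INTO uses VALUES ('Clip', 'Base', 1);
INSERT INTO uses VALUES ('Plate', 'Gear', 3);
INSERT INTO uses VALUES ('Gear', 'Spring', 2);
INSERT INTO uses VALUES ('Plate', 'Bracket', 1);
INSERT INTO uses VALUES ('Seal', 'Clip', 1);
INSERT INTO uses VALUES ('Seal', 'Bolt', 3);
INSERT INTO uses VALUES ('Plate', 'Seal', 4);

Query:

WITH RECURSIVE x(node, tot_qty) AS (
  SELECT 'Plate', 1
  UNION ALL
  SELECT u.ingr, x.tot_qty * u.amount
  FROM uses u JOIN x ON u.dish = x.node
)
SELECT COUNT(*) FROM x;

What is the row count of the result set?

8

Base: (Plate, tot_qty=1).
Iteration 1: components of {Plate} -> Bracket = 1*1 = 1, Gear = 1*3 = 3, Seal = 1*4 = 4.
Iteration 2: components of {Bracket,Gear,Seal} -> Bolt = 4*3 = 12, Clip = 4*1 = 4, Spring = 3*2 = 6.
Iteration 3: components of {Bolt,Clip,Spring} -> Base = 4*1 = 4.
Iteration 4: no further components; recursion stops.
Total rows emitted: 8.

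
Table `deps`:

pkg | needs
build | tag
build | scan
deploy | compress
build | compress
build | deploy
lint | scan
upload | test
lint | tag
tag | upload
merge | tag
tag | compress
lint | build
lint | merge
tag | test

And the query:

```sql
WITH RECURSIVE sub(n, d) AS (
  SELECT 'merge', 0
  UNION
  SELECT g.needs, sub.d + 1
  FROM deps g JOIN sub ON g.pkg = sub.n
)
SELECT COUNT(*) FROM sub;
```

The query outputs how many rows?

6

Base: (merge, d=0).
Iteration 1: edges from {merge} -> (tag, d=1).
Iteration 2: edges from {tag} -> (compress, d=2), (test, d=2), (upload, d=2).
Iteration 3: edges from {compress,test,upload} -> (test, d=3).
Iteration 4: no outgoing edges from {test}; recursion stops.
Total rows emitted: 6.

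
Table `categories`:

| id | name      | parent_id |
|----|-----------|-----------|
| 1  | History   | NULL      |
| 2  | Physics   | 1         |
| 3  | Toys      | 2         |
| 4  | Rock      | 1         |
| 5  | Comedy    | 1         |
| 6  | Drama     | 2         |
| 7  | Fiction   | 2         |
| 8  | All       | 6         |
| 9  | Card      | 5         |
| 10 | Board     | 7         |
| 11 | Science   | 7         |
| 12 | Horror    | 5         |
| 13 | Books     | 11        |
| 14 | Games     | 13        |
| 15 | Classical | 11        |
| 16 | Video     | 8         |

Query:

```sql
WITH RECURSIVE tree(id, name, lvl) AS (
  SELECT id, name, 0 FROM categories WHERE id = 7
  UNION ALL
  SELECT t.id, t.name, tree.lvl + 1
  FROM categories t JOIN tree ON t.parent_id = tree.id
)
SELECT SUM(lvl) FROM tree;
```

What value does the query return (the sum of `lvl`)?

9

Base: id=7 (Fiction) at lvl 0.
Iteration 1: rows with parent_id in {7} -> Board (id 10, lvl 1), Science (id 11, lvl 1).
Iteration 2: rows with parent_id in {10,11} -> Books (id 13, lvl 2), Classical (id 15, lvl 2).
Iteration 3: rows with parent_id in {13,15} -> Games (id 14, lvl 3).
Iteration 4: no rows with parent_id in {14}; recursion stops.
SUM(lvl) = 0 + 1 + 1 + 2 + 2 + 3 = 9.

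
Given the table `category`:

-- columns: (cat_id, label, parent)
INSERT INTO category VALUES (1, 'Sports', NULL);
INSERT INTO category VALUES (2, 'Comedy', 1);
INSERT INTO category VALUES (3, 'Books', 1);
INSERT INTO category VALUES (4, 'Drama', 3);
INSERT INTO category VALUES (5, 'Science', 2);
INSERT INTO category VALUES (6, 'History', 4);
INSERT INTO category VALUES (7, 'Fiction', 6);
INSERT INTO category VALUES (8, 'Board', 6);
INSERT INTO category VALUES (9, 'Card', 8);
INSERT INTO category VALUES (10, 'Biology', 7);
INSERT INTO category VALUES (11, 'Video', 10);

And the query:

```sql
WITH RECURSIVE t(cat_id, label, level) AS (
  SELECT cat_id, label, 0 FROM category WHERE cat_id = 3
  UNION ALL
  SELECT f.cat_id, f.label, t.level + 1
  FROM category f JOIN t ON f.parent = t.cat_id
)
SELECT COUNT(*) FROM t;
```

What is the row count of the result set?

Base: cat_id=3 (Books) at level 0.
Iteration 1: rows with parent in {3} -> Drama (id 4, level 1).
Iteration 2: rows with parent in {4} -> History (id 6, level 2).
Iteration 3: rows with parent in {6} -> Fiction (id 7, level 3), Board (id 8, level 3).
Iteration 4: rows with parent in {7,8} -> Card (id 9, level 4), Biology (id 10, level 4).
Iteration 5: rows with parent in {9,10} -> Video (id 11, level 5).
Iteration 6: no rows with parent in {11}; recursion stops.
Total rows emitted: 8.

8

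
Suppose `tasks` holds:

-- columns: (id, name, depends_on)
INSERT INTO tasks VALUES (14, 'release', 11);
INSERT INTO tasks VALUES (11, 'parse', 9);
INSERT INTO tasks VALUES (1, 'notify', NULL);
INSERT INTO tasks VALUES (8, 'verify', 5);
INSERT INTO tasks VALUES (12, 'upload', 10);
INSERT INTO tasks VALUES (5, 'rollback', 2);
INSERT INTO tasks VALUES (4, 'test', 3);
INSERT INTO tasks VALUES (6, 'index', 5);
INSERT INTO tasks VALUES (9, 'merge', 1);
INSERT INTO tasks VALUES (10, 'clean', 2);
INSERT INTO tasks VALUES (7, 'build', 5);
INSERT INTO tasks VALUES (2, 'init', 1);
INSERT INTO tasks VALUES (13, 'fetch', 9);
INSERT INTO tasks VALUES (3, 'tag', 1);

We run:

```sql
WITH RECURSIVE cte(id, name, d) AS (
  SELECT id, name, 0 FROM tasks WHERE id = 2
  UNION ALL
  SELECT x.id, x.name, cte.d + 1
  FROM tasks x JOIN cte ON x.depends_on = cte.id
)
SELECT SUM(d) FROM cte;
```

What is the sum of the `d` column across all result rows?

10

Base: id=2 (init) at d 0.
Iteration 1: rows with depends_on in {2} -> rollback (id 5, d 1), clean (id 10, d 1).
Iteration 2: rows with depends_on in {5,10} -> index (id 6, d 2), build (id 7, d 2), verify (id 8, d 2), upload (id 12, d 2).
Iteration 3: no rows with depends_on in {6,7,8,12}; recursion stops.
SUM(d) = 0 + 1 + 1 + 2 + 2 + 2 + 2 = 10.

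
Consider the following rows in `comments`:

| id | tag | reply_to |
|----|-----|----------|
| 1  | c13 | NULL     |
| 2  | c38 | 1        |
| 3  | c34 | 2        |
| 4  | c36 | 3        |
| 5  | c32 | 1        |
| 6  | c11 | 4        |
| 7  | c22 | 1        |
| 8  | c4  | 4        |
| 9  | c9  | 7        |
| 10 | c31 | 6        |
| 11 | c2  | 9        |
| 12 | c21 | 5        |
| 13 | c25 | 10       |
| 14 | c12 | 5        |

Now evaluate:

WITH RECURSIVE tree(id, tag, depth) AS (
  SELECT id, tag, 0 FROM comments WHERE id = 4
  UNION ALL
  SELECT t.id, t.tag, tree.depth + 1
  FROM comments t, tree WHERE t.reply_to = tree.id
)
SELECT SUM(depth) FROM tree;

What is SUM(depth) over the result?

Base: id=4 (c36) at depth 0.
Iteration 1: rows with reply_to in {4} -> c11 (id 6, depth 1), c4 (id 8, depth 1).
Iteration 2: rows with reply_to in {6,8} -> c31 (id 10, depth 2).
Iteration 3: rows with reply_to in {10} -> c25 (id 13, depth 3).
Iteration 4: no rows with reply_to in {13}; recursion stops.
SUM(depth) = 0 + 1 + 1 + 2 + 3 = 7.

7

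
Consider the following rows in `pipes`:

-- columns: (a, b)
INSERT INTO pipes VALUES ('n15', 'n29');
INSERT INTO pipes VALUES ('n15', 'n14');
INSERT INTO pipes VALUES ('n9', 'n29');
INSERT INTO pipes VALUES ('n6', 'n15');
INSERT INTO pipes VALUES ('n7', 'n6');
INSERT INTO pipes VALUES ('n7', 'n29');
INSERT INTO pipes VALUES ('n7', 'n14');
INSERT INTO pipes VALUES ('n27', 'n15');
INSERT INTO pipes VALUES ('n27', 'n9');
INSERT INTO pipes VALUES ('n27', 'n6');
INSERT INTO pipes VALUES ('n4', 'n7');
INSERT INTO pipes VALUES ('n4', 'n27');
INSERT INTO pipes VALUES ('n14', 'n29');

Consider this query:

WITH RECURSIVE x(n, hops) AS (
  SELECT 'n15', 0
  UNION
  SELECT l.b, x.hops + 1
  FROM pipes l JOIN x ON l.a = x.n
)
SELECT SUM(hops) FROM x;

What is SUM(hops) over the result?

4

Base: (n15, hops=0).
Iteration 1: edges from {n15} -> (n14, hops=1), (n29, hops=1).
Iteration 2: edges from {n14,n29} -> (n29, hops=2).
Iteration 3: no outgoing edges from {n29}; recursion stops.
SUM(hops) = 0 + 1 + 1 + 2 = 4.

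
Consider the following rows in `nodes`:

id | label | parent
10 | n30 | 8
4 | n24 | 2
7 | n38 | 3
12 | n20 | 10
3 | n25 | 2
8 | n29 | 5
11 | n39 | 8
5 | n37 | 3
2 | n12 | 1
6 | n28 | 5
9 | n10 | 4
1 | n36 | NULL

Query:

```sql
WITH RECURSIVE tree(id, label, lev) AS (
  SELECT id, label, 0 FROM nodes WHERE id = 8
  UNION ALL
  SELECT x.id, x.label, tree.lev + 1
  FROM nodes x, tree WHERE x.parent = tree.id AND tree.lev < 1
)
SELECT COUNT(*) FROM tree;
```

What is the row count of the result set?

3

Base: id=8 (n29) at lev 0.
Iteration 1: rows with parent in {8} -> n30 (id 10, lev 1), n39 (id 11, lev 1).
Iteration 2: lev < 1 fails for all current rows; recursion stops.
Total rows emitted: 3.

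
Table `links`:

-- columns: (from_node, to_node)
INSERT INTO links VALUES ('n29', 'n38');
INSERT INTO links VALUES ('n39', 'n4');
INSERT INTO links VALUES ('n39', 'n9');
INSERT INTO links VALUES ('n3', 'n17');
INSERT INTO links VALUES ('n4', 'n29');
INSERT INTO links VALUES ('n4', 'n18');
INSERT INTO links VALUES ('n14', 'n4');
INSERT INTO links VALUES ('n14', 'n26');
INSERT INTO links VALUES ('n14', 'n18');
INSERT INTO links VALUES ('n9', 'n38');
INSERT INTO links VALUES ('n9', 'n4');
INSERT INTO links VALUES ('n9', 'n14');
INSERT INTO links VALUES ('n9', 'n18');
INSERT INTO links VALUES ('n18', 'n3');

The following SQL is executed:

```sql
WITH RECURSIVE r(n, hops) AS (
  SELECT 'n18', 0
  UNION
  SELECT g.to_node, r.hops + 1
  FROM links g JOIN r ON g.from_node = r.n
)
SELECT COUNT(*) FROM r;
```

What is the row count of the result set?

3

Base: (n18, hops=0).
Iteration 1: edges from {n18} -> (n3, hops=1).
Iteration 2: edges from {n3} -> (n17, hops=2).
Iteration 3: no outgoing edges from {n17}; recursion stops.
Total rows emitted: 3.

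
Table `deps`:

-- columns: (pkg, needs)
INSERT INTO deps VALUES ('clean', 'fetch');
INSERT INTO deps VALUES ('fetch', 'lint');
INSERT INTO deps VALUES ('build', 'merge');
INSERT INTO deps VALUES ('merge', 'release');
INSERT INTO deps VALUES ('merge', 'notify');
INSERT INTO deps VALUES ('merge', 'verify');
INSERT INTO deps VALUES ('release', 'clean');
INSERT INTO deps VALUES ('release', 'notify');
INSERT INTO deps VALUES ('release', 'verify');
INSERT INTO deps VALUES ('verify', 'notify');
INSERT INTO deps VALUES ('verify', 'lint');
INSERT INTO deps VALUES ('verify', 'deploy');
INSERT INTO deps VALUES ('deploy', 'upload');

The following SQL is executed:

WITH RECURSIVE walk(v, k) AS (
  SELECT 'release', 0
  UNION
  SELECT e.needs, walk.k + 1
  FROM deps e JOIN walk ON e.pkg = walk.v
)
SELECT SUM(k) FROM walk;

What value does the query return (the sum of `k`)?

17

Base: (release, k=0).
Iteration 1: edges from {release} -> (clean, k=1), (notify, k=1), (verify, k=1).
Iteration 2: edges from {clean,notify,verify} -> (deploy, k=2), (fetch, k=2), (lint, k=2), (notify, k=2).
Iteration 3: edges from {deploy,fetch,lint,notify} -> (lint, k=3), (upload, k=3).
Iteration 4: no outgoing edges from {lint,upload}; recursion stops.
SUM(k) = 0 + 1 + 1 + 1 + 2 + 2 + 2 + 2 + 3 + 3 = 17.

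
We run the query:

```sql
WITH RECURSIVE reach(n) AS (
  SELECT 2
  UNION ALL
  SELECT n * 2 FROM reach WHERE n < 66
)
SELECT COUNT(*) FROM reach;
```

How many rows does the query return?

Base: n=2.
Iteration 1: 2 < 66 holds -> n = 2 * 2 = 4.
Iteration 2: 4 < 66 holds -> n = 4 * 2 = 8.
Iteration 3: 8 < 66 holds -> n = 8 * 2 = 16.
Iteration 4: 16 < 66 holds -> n = 16 * 2 = 32.
Iteration 5: 32 < 66 holds -> n = 32 * 2 = 64.
Iteration 6: 64 < 66 holds -> n = 64 * 2 = 128.
Iteration 7: 128 < 66 fails; recursion stops.
Total rows emitted: 7.

7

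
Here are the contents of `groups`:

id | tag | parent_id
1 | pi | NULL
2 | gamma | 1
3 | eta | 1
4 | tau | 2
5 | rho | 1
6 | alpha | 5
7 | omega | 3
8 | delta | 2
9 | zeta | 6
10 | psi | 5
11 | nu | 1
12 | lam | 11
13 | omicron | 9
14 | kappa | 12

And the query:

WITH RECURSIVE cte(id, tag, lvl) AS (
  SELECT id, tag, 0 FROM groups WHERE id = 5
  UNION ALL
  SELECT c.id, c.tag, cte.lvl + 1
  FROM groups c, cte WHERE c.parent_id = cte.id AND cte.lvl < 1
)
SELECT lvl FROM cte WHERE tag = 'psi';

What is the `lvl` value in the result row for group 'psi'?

Base: id=5 (rho) at lvl 0.
Iteration 1: rows with parent_id in {5} -> alpha (id 6, lvl 1), psi (id 10, lvl 1).
Iteration 2: lvl < 1 fails for all current rows; recursion stops.

1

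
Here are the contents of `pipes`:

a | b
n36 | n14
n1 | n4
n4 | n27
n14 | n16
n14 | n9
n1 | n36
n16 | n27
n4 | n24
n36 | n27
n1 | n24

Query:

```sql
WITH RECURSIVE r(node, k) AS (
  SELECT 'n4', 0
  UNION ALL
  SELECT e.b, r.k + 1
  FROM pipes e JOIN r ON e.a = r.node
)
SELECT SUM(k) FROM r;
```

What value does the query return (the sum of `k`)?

Base: (n4, k=0).
Iteration 1: edges from {n4} -> (n24, k=1), (n27, k=1).
Iteration 2: no outgoing edges from {n24,n27}; recursion stops.
SUM(k) = 0 + 1 + 1 = 2.

2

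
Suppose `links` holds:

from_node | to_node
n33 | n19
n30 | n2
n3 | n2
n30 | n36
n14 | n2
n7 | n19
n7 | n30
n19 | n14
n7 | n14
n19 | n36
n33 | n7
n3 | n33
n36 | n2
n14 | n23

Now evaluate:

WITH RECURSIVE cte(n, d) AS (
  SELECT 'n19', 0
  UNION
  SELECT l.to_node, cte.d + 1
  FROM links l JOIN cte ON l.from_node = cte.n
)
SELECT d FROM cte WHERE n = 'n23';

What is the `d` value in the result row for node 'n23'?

2

Base: (n19, d=0).
Iteration 1: edges from {n19} -> (n14, d=1), (n36, d=1).
Iteration 2: edges from {n14,n36} -> (n2, d=2), (n23, d=2). [UNION drops 1 duplicate row(s)]
Iteration 3: no outgoing edges from {n2,n23}; recursion stops.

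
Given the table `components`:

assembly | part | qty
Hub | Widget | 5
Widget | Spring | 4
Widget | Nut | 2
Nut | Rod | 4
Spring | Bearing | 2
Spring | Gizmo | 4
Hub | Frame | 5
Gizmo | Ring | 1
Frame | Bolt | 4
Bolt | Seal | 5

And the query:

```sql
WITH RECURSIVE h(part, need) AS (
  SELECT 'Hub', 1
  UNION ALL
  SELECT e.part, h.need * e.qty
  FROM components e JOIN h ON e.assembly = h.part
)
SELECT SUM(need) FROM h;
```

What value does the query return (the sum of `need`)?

401

Base: (Hub, need=1).
Iteration 1: components of {Hub} -> Frame = 1*5 = 5, Widget = 1*5 = 5.
Iteration 2: components of {Frame,Widget} -> Bolt = 5*4 = 20, Nut = 5*2 = 10, Spring = 5*4 = 20.
Iteration 3: components of {Bolt,Nut,Spring} -> Bearing = 20*2 = 40, Gizmo = 20*4 = 80, Rod = 10*4 = 40, Seal = 20*5 = 100.
Iteration 4: components of {Bearing,Gizmo,Rod,Seal} -> Ring = 80*1 = 80.
Iteration 5: no further components; recursion stops.
SUM(need) = 1 + 5 + 5 + 20 + 10 + 20 + 40 + 80 + 40 + 100 + 80 = 401.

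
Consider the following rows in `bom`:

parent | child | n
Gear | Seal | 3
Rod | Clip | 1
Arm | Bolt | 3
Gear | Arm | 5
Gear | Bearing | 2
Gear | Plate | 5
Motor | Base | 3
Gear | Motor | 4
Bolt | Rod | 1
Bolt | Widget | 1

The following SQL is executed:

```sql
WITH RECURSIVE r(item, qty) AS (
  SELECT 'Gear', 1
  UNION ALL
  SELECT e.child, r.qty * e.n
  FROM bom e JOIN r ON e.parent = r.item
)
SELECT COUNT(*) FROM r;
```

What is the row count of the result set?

Base: (Gear, qty=1).
Iteration 1: components of {Gear} -> Arm = 1*5 = 5, Bearing = 1*2 = 2, Motor = 1*4 = 4, Plate = 1*5 = 5, Seal = 1*3 = 3.
Iteration 2: components of {Arm,Bearing,Motor,Plate,Seal} -> Base = 4*3 = 12, Bolt = 5*3 = 15.
Iteration 3: components of {Base,Bolt} -> Rod = 15*1 = 15, Widget = 15*1 = 15.
Iteration 4: components of {Rod,Widget} -> Clip = 15*1 = 15.
Iteration 5: no further components; recursion stops.
Total rows emitted: 11.

11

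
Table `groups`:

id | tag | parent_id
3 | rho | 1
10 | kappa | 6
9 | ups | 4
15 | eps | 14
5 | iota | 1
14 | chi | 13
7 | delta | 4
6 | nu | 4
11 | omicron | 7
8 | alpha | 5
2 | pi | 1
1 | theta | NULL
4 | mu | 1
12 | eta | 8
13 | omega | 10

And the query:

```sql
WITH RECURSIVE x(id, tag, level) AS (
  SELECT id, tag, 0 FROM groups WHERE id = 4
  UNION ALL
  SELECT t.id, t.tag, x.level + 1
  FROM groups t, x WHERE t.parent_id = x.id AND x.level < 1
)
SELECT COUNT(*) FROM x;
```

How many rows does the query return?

4

Base: id=4 (mu) at level 0.
Iteration 1: rows with parent_id in {4} -> nu (id 6, level 1), delta (id 7, level 1), ups (id 9, level 1).
Iteration 2: level < 1 fails for all current rows; recursion stops.
Total rows emitted: 4.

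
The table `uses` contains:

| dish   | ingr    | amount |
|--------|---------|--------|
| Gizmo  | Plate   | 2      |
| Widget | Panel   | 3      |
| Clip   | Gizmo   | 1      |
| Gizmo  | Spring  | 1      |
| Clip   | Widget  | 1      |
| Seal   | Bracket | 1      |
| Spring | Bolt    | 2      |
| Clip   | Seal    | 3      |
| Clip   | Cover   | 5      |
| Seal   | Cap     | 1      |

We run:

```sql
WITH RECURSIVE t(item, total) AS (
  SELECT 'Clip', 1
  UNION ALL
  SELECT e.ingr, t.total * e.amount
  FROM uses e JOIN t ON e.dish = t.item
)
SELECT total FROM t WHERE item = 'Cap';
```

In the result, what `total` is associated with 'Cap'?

Base: (Clip, total=1).
Iteration 1: components of {Clip} -> Cover = 1*5 = 5, Gizmo = 1*1 = 1, Seal = 1*3 = 3, Widget = 1*1 = 1.
Iteration 2: components of {Cover,Gizmo,Seal,Widget} -> Bracket = 3*1 = 3, Cap = 3*1 = 3, Panel = 1*3 = 3, Plate = 1*2 = 2, Spring = 1*1 = 1.
Iteration 3: components of {Bracket,Cap,Panel,Plate,Spring} -> Bolt = 1*2 = 2.
Iteration 4: no further components; recursion stops.

3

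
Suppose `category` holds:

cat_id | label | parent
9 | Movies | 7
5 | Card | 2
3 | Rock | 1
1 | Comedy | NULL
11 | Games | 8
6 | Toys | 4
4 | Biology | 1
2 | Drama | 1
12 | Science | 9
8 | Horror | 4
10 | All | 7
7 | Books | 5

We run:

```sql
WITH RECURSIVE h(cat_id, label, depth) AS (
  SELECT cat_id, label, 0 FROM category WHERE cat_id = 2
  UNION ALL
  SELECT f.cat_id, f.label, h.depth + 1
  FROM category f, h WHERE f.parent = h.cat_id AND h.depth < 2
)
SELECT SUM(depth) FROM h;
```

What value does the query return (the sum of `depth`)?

3

Base: cat_id=2 (Drama) at depth 0.
Iteration 1: rows with parent in {2} -> Card (id 5, depth 1).
Iteration 2: rows with parent in {5} -> Books (id 7, depth 2).
Iteration 3: depth < 2 fails for all current rows; recursion stops.
SUM(depth) = 0 + 1 + 2 = 3.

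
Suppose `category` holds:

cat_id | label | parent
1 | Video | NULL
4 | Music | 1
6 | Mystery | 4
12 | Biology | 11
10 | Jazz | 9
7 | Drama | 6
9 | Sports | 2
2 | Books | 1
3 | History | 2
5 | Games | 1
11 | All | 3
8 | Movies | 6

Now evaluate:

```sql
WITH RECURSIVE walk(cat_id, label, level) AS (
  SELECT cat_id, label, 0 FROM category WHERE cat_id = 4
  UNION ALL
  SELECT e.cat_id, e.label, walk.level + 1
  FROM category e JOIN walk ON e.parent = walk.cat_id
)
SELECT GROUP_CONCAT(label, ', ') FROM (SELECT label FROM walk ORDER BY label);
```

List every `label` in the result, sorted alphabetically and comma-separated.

Drama, Movies, Music, Mystery

Base: cat_id=4 (Music) at level 0.
Iteration 1: rows with parent in {4} -> Mystery (id 6, level 1).
Iteration 2: rows with parent in {6} -> Drama (id 7, level 2), Movies (id 8, level 2).
Iteration 3: no rows with parent in {7,8}; recursion stops.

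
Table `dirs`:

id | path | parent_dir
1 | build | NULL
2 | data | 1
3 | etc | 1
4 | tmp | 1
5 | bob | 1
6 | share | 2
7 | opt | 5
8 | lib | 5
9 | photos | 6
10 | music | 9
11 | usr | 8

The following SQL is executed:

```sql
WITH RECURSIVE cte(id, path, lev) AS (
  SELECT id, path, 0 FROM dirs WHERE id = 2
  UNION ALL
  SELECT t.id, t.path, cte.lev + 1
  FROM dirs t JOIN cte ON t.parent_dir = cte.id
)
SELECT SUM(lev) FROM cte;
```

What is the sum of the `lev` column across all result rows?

Base: id=2 (data) at lev 0.
Iteration 1: rows with parent_dir in {2} -> share (id 6, lev 1).
Iteration 2: rows with parent_dir in {6} -> photos (id 9, lev 2).
Iteration 3: rows with parent_dir in {9} -> music (id 10, lev 3).
Iteration 4: no rows with parent_dir in {10}; recursion stops.
SUM(lev) = 0 + 1 + 2 + 3 = 6.

6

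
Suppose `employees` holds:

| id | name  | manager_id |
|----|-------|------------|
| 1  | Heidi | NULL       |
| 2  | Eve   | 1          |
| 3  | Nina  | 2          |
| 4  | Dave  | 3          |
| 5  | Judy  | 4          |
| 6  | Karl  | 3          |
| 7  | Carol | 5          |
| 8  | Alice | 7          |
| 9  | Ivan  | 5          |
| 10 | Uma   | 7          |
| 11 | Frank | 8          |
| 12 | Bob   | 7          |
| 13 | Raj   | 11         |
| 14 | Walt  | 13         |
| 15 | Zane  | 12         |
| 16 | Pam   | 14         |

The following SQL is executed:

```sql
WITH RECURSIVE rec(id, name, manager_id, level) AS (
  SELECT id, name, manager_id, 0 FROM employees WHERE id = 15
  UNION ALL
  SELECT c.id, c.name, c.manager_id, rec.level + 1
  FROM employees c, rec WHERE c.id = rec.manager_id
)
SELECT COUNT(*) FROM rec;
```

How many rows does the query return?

Base: id=15 (Zane), manager_id=12, level 0.
Iteration 1: join on id=12 -> Bob (id 12, manager_id=7, level 1).
Iteration 2: join on id=7 -> Carol (id 7, manager_id=5, level 2).
Iteration 3: join on id=5 -> Judy (id 5, manager_id=4, level 3).
Iteration 4: join on id=4 -> Dave (id 4, manager_id=3, level 4).
Iteration 5: join on id=3 -> Nina (id 3, manager_id=2, level 5).
Iteration 6: join on id=2 -> Eve (id 2, manager_id=1, level 6).
Iteration 7: join on id=1 -> Heidi (id 1, manager_id=NULL, level 7).
Iteration 8: manager_id is NULL; no match; recursion stops.
Total rows emitted: 8.

8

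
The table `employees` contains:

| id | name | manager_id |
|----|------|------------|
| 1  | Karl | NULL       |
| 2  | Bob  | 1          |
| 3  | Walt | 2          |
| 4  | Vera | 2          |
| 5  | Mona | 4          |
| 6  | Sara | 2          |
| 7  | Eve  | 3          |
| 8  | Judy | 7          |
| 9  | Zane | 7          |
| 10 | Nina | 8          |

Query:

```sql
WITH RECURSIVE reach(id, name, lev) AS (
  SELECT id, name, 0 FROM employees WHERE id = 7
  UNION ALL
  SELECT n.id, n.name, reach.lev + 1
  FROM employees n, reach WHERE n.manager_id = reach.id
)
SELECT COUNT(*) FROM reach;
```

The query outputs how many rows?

4

Base: id=7 (Eve) at lev 0.
Iteration 1: rows with manager_id in {7} -> Judy (id 8, lev 1), Zane (id 9, lev 1).
Iteration 2: rows with manager_id in {8,9} -> Nina (id 10, lev 2).
Iteration 3: no rows with manager_id in {10}; recursion stops.
Total rows emitted: 4.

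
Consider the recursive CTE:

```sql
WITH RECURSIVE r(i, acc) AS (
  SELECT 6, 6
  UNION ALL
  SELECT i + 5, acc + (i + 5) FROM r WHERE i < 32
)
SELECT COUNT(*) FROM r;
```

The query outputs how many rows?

Base: i=6, acc=6.
Iteration 1: 6 < 32 holds -> i = 6 + 5 = 11, acc = 6 + 11 = 17.
Iteration 2: 11 < 32 holds -> i = 11 + 5 = 16, acc = 17 + 16 = 33.
Iteration 3: 16 < 32 holds -> i = 16 + 5 = 21, acc = 33 + 21 = 54.
Iteration 4: 21 < 32 holds -> i = 21 + 5 = 26, acc = 54 + 26 = 80.
Iteration 5: 26 < 32 holds -> i = 26 + 5 = 31, acc = 80 + 31 = 111.
Iteration 6: 31 < 32 holds -> i = 31 + 5 = 36, acc = 111 + 36 = 147.
Iteration 7: 36 < 32 fails; recursion stops.
Total rows emitted: 7.

7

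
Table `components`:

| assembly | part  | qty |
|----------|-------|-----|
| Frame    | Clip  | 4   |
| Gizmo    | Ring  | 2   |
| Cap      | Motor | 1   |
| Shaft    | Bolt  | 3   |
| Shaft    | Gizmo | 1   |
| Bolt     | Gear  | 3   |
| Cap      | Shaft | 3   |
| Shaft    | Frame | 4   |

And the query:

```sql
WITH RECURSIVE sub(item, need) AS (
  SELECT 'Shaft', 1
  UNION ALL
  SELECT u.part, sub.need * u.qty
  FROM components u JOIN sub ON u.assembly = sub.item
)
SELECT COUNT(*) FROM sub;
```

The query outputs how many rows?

Base: (Shaft, need=1).
Iteration 1: components of {Shaft} -> Bolt = 1*3 = 3, Frame = 1*4 = 4, Gizmo = 1*1 = 1.
Iteration 2: components of {Bolt,Frame,Gizmo} -> Clip = 4*4 = 16, Gear = 3*3 = 9, Ring = 1*2 = 2.
Iteration 3: no further components; recursion stops.
Total rows emitted: 7.

7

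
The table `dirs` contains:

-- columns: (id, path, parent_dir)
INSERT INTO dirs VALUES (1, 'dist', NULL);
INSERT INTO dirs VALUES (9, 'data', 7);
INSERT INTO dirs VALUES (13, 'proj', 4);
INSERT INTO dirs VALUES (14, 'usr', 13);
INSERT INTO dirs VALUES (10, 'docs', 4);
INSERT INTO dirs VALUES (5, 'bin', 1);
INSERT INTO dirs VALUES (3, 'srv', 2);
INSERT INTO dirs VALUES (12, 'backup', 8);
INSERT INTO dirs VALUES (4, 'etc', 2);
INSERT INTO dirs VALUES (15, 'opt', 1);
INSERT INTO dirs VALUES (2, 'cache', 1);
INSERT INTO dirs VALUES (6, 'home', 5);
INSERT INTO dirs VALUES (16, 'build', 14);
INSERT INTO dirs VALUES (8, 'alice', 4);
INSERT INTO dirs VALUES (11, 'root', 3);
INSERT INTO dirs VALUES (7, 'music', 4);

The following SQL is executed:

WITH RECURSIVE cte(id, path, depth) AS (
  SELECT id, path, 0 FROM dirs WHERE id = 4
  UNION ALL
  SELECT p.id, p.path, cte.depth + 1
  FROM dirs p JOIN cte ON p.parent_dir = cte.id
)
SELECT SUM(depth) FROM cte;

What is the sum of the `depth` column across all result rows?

Base: id=4 (etc) at depth 0.
Iteration 1: rows with parent_dir in {4} -> music (id 7, depth 1), alice (id 8, depth 1), docs (id 10, depth 1), proj (id 13, depth 1).
Iteration 2: rows with parent_dir in {7,8,10,13} -> data (id 9, depth 2), backup (id 12, depth 2), usr (id 14, depth 2).
Iteration 3: rows with parent_dir in {9,12,14} -> build (id 16, depth 3).
Iteration 4: no rows with parent_dir in {16}; recursion stops.
SUM(depth) = 0 + 1 + 1 + 1 + 1 + 2 + 2 + 2 + 3 = 13.

13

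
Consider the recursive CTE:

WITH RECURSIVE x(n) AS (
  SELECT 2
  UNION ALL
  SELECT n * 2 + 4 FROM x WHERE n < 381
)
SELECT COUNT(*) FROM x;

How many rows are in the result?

8

Base: n=2.
Iteration 1: 2 < 381 holds -> n = 2 * 2 + 4 = 8.
Iteration 2: 8 < 381 holds -> n = 8 * 2 + 4 = 20.
Iteration 3: 20 < 381 holds -> n = 20 * 2 + 4 = 44.
Iteration 4: 44 < 381 holds -> n = 44 * 2 + 4 = 92.
Iteration 5: 92 < 381 holds -> n = 92 * 2 + 4 = 188.
Iteration 6: 188 < 381 holds -> n = 188 * 2 + 4 = 380.
Iteration 7: 380 < 381 holds -> n = 380 * 2 + 4 = 764.
Iteration 8: 764 < 381 fails; recursion stops.
Total rows emitted: 8.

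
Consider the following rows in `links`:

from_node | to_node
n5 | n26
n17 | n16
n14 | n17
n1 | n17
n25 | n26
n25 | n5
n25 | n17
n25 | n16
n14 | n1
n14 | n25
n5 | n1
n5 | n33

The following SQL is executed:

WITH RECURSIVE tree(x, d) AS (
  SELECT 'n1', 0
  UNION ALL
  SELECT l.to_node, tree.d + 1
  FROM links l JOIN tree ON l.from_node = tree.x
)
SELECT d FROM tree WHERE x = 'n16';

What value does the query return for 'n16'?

Base: (n1, d=0).
Iteration 1: edges from {n1} -> (n17, d=1).
Iteration 2: edges from {n17} -> (n16, d=2).
Iteration 3: no outgoing edges from {n16}; recursion stops.

2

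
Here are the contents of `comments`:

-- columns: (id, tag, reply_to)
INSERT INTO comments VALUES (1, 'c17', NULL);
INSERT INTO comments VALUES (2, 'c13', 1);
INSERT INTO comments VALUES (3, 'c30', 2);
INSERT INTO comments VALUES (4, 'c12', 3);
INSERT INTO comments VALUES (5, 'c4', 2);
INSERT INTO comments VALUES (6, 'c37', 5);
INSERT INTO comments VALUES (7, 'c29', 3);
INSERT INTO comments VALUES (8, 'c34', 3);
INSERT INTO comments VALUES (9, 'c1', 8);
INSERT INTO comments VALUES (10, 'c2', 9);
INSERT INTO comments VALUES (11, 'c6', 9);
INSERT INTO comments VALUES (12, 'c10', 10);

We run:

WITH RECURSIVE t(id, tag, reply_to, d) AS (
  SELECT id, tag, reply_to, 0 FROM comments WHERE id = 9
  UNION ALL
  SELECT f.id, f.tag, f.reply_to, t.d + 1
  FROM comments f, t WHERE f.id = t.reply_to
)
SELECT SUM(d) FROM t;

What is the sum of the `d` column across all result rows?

Base: id=9 (c1), reply_to=8, d 0.
Iteration 1: join on id=8 -> c34 (id 8, reply_to=3, d 1).
Iteration 2: join on id=3 -> c30 (id 3, reply_to=2, d 2).
Iteration 3: join on id=2 -> c13 (id 2, reply_to=1, d 3).
Iteration 4: join on id=1 -> c17 (id 1, reply_to=NULL, d 4).
Iteration 5: reply_to is NULL; no match; recursion stops.
SUM(d) = 0 + 1 + 2 + 3 + 4 = 10.

10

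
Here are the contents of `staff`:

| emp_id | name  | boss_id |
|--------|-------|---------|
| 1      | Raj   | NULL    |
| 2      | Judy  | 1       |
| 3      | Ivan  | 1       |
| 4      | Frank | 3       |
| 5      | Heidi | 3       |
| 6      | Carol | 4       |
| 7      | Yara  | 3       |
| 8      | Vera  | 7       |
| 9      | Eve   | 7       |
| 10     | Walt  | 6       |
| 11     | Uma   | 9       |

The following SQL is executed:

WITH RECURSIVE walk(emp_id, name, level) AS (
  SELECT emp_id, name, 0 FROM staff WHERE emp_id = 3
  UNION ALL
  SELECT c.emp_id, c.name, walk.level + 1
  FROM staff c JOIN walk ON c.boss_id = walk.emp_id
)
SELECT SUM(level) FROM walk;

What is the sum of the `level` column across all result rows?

15

Base: emp_id=3 (Ivan) at level 0.
Iteration 1: rows with boss_id in {3} -> Frank (id 4, level 1), Heidi (id 5, level 1), Yara (id 7, level 1).
Iteration 2: rows with boss_id in {4,5,7} -> Carol (id 6, level 2), Vera (id 8, level 2), Eve (id 9, level 2).
Iteration 3: rows with boss_id in {6,8,9} -> Walt (id 10, level 3), Uma (id 11, level 3).
Iteration 4: no rows with boss_id in {10,11}; recursion stops.
SUM(level) = 0 + 1 + 1 + 1 + 2 + 2 + 2 + 3 + 3 = 15.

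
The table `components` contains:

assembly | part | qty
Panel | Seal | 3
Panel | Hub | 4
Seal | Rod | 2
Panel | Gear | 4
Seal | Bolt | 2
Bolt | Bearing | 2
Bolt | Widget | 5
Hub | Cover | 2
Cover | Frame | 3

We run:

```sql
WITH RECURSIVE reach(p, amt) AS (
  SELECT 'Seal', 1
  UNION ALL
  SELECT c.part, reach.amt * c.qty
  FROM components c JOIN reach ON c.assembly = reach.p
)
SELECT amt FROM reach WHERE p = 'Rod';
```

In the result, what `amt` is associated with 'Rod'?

2

Base: (Seal, amt=1).
Iteration 1: components of {Seal} -> Bolt = 1*2 = 2, Rod = 1*2 = 2.
Iteration 2: components of {Bolt,Rod} -> Bearing = 2*2 = 4, Widget = 2*5 = 10.
Iteration 3: no further components; recursion stops.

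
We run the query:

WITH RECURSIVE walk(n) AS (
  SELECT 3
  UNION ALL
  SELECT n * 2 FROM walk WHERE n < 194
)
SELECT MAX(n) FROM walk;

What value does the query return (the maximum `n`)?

Base: n=3.
Iteration 1: 3 < 194 holds -> n = 3 * 2 = 6.
Iteration 2: 6 < 194 holds -> n = 6 * 2 = 12.
Iteration 3: 12 < 194 holds -> n = 12 * 2 = 24.
Iteration 4: 24 < 194 holds -> n = 24 * 2 = 48.
Iteration 5: 48 < 194 holds -> n = 48 * 2 = 96.
Iteration 6: 96 < 194 holds -> n = 96 * 2 = 192.
Iteration 7: 192 < 194 holds -> n = 192 * 2 = 384.
Iteration 8: 384 < 194 fails; recursion stops.
n values: 3, 6, 12, 24, 48, 96, 192, 384; the maximum is 384.

384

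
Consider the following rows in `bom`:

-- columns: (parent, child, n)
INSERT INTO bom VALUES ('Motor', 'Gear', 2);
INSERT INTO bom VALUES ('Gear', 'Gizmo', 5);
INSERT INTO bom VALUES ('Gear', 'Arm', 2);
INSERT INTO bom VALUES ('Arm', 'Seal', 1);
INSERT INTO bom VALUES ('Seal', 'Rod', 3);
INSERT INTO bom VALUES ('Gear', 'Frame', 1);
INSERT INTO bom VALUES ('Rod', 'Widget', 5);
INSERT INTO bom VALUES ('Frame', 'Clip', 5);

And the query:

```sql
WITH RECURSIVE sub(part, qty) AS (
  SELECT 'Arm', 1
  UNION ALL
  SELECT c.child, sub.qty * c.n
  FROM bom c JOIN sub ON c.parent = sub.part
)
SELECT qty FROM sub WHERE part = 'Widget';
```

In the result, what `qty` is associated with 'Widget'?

Base: (Arm, qty=1).
Iteration 1: components of {Arm} -> Seal = 1*1 = 1.
Iteration 2: components of {Seal} -> Rod = 1*3 = 3.
Iteration 3: components of {Rod} -> Widget = 3*5 = 15.
Iteration 4: no further components; recursion stops.

15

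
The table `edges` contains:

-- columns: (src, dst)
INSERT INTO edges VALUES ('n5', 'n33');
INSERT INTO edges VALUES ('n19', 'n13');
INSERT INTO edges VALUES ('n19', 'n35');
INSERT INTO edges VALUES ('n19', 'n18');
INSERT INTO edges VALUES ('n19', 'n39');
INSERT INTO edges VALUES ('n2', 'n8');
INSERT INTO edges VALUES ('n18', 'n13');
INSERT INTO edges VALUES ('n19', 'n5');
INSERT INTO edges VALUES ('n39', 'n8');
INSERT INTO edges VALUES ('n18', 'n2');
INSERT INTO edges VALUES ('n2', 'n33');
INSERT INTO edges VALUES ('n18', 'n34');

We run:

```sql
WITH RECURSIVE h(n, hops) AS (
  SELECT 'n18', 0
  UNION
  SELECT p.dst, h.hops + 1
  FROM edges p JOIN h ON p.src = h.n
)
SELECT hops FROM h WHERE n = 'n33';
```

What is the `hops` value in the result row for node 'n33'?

2

Base: (n18, hops=0).
Iteration 1: edges from {n18} -> (n13, hops=1), (n2, hops=1), (n34, hops=1).
Iteration 2: edges from {n13,n2,n34} -> (n33, hops=2), (n8, hops=2).
Iteration 3: no outgoing edges from {n33,n8}; recursion stops.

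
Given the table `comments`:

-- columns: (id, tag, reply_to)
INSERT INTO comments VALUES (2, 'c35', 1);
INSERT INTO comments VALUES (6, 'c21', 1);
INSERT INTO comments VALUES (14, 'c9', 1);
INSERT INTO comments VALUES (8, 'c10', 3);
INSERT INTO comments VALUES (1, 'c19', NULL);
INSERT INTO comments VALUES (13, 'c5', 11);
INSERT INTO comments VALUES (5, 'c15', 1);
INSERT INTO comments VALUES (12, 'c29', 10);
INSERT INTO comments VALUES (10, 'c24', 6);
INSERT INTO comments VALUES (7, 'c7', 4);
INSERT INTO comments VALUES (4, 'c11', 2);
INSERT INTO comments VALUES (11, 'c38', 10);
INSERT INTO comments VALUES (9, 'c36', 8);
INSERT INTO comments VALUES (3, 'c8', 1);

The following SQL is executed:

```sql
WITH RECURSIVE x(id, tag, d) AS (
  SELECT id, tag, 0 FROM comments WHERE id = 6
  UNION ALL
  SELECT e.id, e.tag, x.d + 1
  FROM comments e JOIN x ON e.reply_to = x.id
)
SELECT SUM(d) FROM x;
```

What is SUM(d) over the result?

Base: id=6 (c21) at d 0.
Iteration 1: rows with reply_to in {6} -> c24 (id 10, d 1).
Iteration 2: rows with reply_to in {10} -> c38 (id 11, d 2), c29 (id 12, d 2).
Iteration 3: rows with reply_to in {11,12} -> c5 (id 13, d 3).
Iteration 4: no rows with reply_to in {13}; recursion stops.
SUM(d) = 0 + 1 + 2 + 2 + 3 = 8.

8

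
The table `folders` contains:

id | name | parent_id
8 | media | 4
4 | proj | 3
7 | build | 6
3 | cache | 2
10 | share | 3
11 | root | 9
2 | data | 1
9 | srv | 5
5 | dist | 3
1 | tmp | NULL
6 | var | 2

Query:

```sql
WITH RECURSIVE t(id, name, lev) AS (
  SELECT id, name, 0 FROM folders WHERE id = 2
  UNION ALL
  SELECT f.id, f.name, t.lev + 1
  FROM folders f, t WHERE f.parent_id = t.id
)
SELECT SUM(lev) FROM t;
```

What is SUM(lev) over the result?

Base: id=2 (data) at lev 0.
Iteration 1: rows with parent_id in {2} -> cache (id 3, lev 1), var (id 6, lev 1).
Iteration 2: rows with parent_id in {3,6} -> proj (id 4, lev 2), dist (id 5, lev 2), build (id 7, lev 2), share (id 10, lev 2).
Iteration 3: rows with parent_id in {4,5,7,10} -> media (id 8, lev 3), srv (id 9, lev 3).
Iteration 4: rows with parent_id in {8,9} -> root (id 11, lev 4).
Iteration 5: no rows with parent_id in {11}; recursion stops.
SUM(lev) = 0 + 1 + 1 + 2 + 2 + 2 + 2 + 3 + 3 + 4 = 20.

20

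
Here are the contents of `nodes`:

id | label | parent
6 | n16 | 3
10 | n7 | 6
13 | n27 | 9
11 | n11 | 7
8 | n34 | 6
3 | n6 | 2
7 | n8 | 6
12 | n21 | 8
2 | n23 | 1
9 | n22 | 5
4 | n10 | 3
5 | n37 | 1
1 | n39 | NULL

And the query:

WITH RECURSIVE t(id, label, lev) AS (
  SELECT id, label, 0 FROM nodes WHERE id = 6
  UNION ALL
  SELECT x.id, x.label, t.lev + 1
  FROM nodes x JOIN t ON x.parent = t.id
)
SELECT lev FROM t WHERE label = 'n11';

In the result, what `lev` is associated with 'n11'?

Base: id=6 (n16) at lev 0.
Iteration 1: rows with parent in {6} -> n8 (id 7, lev 1), n34 (id 8, lev 1), n7 (id 10, lev 1).
Iteration 2: rows with parent in {7,8,10} -> n11 (id 11, lev 2), n21 (id 12, lev 2).
Iteration 3: no rows with parent in {11,12}; recursion stops.

2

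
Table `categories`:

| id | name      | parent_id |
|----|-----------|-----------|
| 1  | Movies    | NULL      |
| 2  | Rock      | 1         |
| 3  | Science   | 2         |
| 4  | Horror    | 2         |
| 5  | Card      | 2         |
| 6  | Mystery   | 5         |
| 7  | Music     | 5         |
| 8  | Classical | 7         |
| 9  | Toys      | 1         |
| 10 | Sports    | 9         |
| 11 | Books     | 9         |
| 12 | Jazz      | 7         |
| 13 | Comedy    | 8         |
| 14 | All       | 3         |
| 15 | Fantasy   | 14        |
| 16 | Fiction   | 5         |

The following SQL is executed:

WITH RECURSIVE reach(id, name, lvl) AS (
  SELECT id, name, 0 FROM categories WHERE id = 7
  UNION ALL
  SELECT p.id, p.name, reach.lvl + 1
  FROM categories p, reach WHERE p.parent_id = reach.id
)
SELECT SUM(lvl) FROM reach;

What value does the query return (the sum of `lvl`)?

4

Base: id=7 (Music) at lvl 0.
Iteration 1: rows with parent_id in {7} -> Classical (id 8, lvl 1), Jazz (id 12, lvl 1).
Iteration 2: rows with parent_id in {8,12} -> Comedy (id 13, lvl 2).
Iteration 3: no rows with parent_id in {13}; recursion stops.
SUM(lvl) = 0 + 1 + 1 + 2 = 4.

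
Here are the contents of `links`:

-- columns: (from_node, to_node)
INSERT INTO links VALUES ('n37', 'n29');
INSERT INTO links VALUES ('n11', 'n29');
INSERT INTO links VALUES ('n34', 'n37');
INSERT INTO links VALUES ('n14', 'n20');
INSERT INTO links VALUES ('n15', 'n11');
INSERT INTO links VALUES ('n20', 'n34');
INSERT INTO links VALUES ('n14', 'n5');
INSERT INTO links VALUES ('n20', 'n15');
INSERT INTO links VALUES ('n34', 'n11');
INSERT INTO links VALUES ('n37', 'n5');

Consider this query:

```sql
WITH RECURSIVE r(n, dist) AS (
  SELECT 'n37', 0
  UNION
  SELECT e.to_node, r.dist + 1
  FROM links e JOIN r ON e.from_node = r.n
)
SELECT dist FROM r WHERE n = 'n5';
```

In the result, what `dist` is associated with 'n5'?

Base: (n37, dist=0).
Iteration 1: edges from {n37} -> (n29, dist=1), (n5, dist=1).
Iteration 2: no outgoing edges from {n29,n5}; recursion stops.

1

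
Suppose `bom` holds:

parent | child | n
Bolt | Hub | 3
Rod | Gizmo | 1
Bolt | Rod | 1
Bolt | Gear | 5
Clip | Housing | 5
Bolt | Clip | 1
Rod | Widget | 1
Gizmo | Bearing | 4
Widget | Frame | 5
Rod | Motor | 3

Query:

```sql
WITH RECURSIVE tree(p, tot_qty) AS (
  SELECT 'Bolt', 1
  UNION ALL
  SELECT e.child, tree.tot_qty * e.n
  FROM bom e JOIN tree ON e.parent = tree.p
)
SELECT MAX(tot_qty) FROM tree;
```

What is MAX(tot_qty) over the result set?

5

Base: (Bolt, tot_qty=1).
Iteration 1: components of {Bolt} -> Clip = 1*1 = 1, Gear = 1*5 = 5, Hub = 1*3 = 3, Rod = 1*1 = 1.
Iteration 2: components of {Clip,Gear,Hub,Rod} -> Gizmo = 1*1 = 1, Housing = 1*5 = 5, Motor = 1*3 = 3, Widget = 1*1 = 1.
Iteration 3: components of {Gizmo,Housing,Motor,Widget} -> Bearing = 1*4 = 4, Frame = 1*5 = 5.
Iteration 4: no further components; recursion stops.
tot_qty values: 1, 1, 1, 5, 3, 5, 1, 1, 3, 4, 5; the maximum is 5.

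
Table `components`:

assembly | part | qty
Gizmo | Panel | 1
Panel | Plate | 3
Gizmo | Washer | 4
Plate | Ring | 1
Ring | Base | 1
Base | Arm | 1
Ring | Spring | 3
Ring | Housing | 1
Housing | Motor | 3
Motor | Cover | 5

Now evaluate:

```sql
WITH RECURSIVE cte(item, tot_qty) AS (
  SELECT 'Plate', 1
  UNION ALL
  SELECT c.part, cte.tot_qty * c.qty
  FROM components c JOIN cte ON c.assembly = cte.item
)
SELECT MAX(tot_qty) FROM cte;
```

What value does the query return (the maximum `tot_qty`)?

Base: (Plate, tot_qty=1).
Iteration 1: components of {Plate} -> Ring = 1*1 = 1.
Iteration 2: components of {Ring} -> Base = 1*1 = 1, Housing = 1*1 = 1, Spring = 1*3 = 3.
Iteration 3: components of {Base,Housing,Spring} -> Arm = 1*1 = 1, Motor = 1*3 = 3.
Iteration 4: components of {Arm,Motor} -> Cover = 3*5 = 15.
Iteration 5: no further components; recursion stops.
tot_qty values: 1, 1, 1, 3, 1, 1, 3, 15; the maximum is 15.

15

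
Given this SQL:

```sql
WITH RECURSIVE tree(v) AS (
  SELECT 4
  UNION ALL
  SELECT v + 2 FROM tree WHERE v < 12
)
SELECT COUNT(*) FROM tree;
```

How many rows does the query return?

Base: v=4.
Iteration 1: 4 < 12 holds -> v = 4 + 2 = 6.
Iteration 2: 6 < 12 holds -> v = 6 + 2 = 8.
Iteration 3: 8 < 12 holds -> v = 8 + 2 = 10.
Iteration 4: 10 < 12 holds -> v = 10 + 2 = 12.
Iteration 5: 12 < 12 fails; recursion stops.
Total rows emitted: 5.

5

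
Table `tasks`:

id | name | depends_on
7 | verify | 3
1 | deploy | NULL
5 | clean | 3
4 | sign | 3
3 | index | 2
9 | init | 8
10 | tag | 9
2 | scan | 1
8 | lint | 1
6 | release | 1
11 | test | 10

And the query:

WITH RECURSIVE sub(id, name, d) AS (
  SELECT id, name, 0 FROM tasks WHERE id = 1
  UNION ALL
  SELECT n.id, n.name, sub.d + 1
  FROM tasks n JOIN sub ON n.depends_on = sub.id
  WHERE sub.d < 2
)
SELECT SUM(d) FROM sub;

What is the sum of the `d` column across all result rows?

7

Base: id=1 (deploy) at d 0.
Iteration 1: rows with depends_on in {1} -> scan (id 2, d 1), release (id 6, d 1), lint (id 8, d 1).
Iteration 2: rows with depends_on in {2,6,8} -> index (id 3, d 2), init (id 9, d 2).
Iteration 3: d < 2 fails for all current rows; recursion stops.
SUM(d) = 0 + 1 + 1 + 1 + 2 + 2 = 7.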